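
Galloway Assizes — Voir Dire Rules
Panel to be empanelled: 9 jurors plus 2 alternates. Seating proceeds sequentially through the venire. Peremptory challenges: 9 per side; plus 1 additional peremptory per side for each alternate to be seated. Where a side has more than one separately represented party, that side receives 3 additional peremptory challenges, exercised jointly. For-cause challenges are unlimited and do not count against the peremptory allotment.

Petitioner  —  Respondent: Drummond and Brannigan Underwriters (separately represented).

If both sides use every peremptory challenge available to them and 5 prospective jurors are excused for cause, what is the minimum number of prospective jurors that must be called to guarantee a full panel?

41

Seats to fill: 9 + 2 alternates = 11.
Peremptories — Petitioner: 9 + 1×2 = 11; Respondent: 9 + 1×2 + 3 = 14; total 25.
For-cause removals: 5.
Minimum venire: 11 + 25 + 5 = 41.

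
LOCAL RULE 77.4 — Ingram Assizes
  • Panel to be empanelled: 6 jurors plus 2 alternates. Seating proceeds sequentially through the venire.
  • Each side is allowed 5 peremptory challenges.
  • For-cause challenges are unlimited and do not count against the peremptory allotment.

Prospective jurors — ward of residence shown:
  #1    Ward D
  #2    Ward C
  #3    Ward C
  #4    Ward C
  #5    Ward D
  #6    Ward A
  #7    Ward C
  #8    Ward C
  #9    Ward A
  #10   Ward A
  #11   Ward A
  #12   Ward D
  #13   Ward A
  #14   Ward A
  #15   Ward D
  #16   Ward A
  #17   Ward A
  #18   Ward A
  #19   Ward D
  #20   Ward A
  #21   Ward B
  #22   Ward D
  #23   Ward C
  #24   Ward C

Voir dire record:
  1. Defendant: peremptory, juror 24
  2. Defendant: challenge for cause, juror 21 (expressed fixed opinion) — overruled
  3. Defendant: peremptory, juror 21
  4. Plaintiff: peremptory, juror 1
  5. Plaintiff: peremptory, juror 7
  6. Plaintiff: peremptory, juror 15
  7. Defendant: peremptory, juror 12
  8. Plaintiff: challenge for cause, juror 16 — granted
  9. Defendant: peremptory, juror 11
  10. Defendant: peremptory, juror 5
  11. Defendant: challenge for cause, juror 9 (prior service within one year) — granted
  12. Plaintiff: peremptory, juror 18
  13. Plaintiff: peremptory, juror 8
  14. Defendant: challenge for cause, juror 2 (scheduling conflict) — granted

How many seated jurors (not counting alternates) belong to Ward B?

Removed: #1, #2, #5, #7, #8, #9, #11, #12, #15, #16, #18, #21, #24.
Seated jurors 1–6: #3, #4, #6, #10, #13, #14 (alternates #17, #19 not counted).
None of those are in Ward B → 0.

0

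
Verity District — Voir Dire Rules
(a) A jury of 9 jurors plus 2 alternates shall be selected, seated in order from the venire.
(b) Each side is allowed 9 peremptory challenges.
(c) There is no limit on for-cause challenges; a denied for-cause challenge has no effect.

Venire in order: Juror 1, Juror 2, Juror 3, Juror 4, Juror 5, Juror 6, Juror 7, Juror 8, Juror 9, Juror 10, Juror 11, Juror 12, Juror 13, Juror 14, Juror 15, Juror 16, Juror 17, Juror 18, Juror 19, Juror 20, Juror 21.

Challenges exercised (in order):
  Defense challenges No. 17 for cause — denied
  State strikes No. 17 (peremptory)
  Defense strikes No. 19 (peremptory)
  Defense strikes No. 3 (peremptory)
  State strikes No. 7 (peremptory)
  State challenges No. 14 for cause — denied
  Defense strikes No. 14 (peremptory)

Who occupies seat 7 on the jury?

Removed: #3, #7, #14, #17, #19.
Filling seats in venire order through position 7: #1, #2, #4, #5, #6, #8, #9.
So seat 7 is #9.

9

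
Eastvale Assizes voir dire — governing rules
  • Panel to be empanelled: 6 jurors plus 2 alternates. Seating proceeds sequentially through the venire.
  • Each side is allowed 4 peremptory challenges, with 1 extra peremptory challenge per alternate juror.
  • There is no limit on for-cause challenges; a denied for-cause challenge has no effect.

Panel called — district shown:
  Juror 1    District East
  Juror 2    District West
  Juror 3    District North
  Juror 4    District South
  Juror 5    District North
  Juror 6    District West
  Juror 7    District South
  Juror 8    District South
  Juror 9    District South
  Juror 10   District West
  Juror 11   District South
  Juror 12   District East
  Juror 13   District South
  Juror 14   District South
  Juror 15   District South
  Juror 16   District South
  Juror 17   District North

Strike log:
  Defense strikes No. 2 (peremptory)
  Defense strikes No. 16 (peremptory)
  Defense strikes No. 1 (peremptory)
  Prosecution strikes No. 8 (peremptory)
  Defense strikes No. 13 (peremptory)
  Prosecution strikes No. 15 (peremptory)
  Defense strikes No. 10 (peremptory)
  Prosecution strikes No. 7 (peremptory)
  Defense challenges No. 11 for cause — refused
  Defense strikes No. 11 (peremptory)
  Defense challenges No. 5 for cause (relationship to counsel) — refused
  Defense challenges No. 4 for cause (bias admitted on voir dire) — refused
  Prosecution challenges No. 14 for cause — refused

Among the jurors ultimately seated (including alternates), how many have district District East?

1

Removed: #1, #2, #7, #8, #10, #11, #13, #15, #16.
Seated (8 incl. alternates): #3, #4, #5, #6, #9, #12, #14, #17.
Of those, in District East: #12 → 1.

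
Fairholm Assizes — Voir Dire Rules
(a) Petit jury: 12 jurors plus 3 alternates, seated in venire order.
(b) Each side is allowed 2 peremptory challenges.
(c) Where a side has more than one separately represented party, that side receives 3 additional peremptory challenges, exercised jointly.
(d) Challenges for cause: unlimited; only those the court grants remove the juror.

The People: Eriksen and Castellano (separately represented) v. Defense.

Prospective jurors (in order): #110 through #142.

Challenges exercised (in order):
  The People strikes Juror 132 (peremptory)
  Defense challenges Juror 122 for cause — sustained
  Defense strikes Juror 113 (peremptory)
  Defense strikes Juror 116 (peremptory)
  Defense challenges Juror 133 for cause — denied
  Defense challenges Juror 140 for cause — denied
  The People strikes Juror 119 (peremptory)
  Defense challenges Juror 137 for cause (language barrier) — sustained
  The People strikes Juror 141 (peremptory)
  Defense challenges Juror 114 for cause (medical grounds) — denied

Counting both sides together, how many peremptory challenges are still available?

The People allotment: 2 base + 3 multi-party = 5. Defense allotment: 2.
The People peremptories used: #132, #119, #141 — 3.
Defense peremptories used: #113, #116 — 2 (for-cause on #122, #133, #140, #137, #114 don't count).
Remaining: (5 − 3) + (2 − 2) = 2.

2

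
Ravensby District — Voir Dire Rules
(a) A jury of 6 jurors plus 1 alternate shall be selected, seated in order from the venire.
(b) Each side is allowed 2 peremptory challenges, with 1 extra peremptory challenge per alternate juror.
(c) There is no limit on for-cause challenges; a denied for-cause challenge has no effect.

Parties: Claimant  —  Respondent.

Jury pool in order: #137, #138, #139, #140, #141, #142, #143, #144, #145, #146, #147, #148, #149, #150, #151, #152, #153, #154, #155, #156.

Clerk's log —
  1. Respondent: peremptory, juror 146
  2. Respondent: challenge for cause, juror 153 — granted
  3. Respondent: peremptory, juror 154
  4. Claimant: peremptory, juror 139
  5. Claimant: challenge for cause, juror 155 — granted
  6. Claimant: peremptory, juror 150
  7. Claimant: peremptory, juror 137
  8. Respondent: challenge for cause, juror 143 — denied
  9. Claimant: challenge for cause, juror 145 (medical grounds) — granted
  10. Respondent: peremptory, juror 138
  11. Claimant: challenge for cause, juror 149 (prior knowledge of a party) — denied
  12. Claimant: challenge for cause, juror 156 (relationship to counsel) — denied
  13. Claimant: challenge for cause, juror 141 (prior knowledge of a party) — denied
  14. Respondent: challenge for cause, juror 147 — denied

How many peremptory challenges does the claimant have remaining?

Claimant allotment: 2 base + 1 × 1 alternate = 3.
Claimant peremptories used: #139, #150, #137 — 3 (for-cause on #155, #145, #149, #156, #141 don't count).
Remaining: 3 − 3 = 0.

0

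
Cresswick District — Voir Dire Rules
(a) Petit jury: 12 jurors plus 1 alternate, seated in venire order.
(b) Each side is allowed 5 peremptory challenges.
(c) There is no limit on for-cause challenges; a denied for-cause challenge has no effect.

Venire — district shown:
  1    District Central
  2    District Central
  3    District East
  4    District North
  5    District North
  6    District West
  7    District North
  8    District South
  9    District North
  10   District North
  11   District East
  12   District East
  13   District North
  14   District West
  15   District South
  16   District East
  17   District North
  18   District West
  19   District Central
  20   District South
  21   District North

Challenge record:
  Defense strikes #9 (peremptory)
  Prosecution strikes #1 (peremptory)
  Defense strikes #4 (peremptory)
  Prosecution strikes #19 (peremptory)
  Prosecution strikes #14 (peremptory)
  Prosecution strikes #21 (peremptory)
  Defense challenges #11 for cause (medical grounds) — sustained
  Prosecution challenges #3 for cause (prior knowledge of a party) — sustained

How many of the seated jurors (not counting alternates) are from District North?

Removed: #1, #3, #4, #9, #11, #14, #19, #21.
Seated jurors 1–12: #2, #5, #6, #7, #8, #10, #12, #13, #15, #16, #17, #18 (alternates #20 not counted).
Of those, in District North: #5, #7, #10, #13, #17 → 5.

5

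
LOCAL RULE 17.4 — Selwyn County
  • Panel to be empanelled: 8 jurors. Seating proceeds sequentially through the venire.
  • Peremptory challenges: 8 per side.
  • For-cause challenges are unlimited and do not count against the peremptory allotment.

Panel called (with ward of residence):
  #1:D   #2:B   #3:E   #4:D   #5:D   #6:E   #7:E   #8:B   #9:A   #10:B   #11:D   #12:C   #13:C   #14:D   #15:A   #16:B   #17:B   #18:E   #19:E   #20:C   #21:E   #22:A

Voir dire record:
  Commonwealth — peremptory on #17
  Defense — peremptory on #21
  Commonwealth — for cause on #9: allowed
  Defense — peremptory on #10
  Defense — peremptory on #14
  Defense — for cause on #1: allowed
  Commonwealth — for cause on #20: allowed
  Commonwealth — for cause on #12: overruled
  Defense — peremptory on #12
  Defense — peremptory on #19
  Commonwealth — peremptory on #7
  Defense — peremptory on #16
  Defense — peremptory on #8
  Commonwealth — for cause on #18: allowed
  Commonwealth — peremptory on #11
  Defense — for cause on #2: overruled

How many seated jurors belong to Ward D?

Removed: #1, #7, #8, #9, #10, #11, #12, #14, #16, #17, #18, #19, #20, #21.
Seated jurors 1–8: #2, #3, #4, #5, #6, #13, #15, #22.
Of those, in Ward D: #4, #5 → 2.

2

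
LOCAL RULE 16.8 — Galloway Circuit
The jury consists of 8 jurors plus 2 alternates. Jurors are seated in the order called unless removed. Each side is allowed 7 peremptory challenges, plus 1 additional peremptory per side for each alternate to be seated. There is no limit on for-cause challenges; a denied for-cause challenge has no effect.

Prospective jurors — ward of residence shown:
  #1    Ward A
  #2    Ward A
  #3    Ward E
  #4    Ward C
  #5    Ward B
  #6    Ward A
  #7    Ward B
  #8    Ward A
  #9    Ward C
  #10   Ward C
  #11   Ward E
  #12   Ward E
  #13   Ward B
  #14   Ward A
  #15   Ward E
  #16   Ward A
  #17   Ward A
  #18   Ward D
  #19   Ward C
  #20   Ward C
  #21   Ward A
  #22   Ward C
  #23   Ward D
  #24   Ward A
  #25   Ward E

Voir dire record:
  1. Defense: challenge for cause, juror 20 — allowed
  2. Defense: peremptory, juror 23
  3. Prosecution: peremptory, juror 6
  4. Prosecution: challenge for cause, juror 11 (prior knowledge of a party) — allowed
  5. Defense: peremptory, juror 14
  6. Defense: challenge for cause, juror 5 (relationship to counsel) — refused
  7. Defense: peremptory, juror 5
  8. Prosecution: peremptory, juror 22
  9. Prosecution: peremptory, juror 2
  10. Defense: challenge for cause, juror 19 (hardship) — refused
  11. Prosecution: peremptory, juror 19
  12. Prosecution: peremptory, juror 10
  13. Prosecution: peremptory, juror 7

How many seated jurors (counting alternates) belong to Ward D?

0

Removed: #2, #5, #6, #7, #10, #11, #14, #19, #20, #22, #23.
Seated (10 incl. alternates): #1, #3, #4, #8, #9, #12, #13, #15, #16, #17.
None of those are in Ward D → 0.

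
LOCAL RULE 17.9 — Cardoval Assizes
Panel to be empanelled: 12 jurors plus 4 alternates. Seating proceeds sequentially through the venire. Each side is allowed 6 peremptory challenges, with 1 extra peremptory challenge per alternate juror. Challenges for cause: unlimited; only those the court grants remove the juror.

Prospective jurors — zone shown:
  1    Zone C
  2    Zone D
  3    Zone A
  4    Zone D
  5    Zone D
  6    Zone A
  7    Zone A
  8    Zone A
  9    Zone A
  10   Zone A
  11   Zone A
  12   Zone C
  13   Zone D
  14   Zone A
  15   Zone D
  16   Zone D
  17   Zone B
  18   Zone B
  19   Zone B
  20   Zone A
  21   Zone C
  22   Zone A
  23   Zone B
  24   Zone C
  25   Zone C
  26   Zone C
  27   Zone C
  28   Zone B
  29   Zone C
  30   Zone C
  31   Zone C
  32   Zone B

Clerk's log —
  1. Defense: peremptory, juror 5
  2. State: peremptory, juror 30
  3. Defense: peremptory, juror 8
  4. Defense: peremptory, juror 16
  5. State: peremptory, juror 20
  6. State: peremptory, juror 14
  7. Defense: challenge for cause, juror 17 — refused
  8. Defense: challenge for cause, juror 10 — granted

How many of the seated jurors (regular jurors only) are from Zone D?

Removed: #5, #8, #10, #14, #16, #20, #30.
Seated jurors 1–12: #1, #2, #3, #4, #6, #7, #9, #11, #12, #13, #15, #17 (alternates #18, #19, #21, #22 not counted).
Of those, in Zone D: #2, #4, #13, #15 → 4.

4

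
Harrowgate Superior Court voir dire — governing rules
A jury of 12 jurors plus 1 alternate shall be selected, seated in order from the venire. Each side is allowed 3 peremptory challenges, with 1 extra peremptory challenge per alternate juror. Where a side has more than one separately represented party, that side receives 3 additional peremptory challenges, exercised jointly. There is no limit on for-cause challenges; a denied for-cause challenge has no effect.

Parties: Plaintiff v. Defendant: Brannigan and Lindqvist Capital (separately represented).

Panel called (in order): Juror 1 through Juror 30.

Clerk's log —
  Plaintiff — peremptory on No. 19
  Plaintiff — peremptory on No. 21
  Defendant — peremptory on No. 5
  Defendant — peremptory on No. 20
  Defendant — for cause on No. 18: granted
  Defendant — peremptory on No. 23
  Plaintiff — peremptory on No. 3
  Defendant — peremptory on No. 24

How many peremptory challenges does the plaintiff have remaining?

1

Plaintiff allotment: 3 base + 1 × 1 alternate = 4.
Plaintiff peremptories used: #19, #21, #3 — 3.
Remaining: 4 − 3 = 1.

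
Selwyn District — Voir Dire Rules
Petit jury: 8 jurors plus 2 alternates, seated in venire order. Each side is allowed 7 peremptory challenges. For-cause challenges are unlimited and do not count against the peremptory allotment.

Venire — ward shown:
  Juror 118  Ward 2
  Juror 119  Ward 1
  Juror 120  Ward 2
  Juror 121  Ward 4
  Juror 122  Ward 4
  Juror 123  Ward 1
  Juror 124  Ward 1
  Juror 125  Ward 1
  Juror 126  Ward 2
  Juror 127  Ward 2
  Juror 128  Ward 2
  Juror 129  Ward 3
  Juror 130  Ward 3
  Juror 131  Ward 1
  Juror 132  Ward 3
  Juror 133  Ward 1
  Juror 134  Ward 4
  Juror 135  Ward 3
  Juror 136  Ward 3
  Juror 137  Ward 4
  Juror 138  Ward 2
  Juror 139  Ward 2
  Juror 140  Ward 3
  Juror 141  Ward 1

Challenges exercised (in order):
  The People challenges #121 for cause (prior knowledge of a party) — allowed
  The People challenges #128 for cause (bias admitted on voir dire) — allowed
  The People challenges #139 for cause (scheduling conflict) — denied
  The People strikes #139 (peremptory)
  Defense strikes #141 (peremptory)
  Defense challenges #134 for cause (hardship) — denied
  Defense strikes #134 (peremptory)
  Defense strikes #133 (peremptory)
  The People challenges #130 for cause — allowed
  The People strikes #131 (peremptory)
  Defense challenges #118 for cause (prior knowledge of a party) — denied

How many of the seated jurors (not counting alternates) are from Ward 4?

1

Removed: #121, #128, #130, #131, #133, #134, #139, #141.
Seated jurors 1–8: #118, #119, #120, #122, #123, #124, #125, #126 (alternates #127, #129 not counted).
Of those, in Ward 4: #122 → 1.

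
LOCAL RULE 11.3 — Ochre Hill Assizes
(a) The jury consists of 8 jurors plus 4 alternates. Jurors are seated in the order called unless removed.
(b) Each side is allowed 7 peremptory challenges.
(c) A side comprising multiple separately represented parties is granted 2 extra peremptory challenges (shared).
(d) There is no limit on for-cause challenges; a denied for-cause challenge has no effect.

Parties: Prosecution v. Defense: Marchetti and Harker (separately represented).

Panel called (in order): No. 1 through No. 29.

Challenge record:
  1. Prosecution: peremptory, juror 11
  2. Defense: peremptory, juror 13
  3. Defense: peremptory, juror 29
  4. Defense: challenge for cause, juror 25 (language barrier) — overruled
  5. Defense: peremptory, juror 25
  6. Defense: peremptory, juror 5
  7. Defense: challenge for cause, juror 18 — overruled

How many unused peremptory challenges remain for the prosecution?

Prosecution allotment: 7.
Prosecution peremptories used: #11 — 1.
Remaining: 7 − 1 = 6.

6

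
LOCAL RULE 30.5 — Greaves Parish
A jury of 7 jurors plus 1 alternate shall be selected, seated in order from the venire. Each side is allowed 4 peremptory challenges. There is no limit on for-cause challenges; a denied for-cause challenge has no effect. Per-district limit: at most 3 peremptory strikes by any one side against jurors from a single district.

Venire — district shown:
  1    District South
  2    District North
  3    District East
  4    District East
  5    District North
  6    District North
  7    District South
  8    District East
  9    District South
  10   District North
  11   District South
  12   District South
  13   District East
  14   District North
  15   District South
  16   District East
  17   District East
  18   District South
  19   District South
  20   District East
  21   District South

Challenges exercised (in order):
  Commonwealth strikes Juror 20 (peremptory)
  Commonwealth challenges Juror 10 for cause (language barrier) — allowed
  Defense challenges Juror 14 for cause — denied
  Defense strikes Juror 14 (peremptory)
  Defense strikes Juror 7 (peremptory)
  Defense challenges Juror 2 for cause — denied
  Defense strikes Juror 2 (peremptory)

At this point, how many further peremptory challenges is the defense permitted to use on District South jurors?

1

Defense peremptories so far: #14, #7, #2 — 3 of 4 used, 1 left overall.
Against District South: #7 — 1 used; per-district cap 3 leaves 2.
Binding limit: min(1, 2) = 1.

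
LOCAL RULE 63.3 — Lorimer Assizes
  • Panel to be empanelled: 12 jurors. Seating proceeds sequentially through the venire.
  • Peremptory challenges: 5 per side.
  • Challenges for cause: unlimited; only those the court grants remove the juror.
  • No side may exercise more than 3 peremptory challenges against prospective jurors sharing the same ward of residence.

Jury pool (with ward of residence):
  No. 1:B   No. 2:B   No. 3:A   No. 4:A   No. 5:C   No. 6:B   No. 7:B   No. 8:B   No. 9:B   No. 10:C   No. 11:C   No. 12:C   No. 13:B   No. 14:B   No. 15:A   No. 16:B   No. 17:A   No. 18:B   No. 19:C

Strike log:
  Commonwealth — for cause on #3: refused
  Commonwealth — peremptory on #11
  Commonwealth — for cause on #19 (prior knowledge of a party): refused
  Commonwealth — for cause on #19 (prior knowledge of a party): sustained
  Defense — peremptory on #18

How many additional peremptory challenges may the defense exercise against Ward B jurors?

2

Defense peremptories so far: #18 — 1 of 5 used, 4 left overall.
Against Ward B: #18 — 1 used; per-ward cap 3 leaves 2.
Binding limit: min(4, 2) = 2.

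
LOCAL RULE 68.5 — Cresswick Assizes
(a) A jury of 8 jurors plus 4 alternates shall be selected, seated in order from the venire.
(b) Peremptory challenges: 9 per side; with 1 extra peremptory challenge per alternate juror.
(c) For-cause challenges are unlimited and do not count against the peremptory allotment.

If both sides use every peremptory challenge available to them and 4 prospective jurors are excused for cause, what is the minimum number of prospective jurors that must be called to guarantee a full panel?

Seats to fill: 8 + 4 alternates = 12.
Peremptories: 9 + 1×4 = 13 per side × 2 sides = 26.
For-cause removals: 4.
Minimum venire: 12 + 26 + 4 = 42.

42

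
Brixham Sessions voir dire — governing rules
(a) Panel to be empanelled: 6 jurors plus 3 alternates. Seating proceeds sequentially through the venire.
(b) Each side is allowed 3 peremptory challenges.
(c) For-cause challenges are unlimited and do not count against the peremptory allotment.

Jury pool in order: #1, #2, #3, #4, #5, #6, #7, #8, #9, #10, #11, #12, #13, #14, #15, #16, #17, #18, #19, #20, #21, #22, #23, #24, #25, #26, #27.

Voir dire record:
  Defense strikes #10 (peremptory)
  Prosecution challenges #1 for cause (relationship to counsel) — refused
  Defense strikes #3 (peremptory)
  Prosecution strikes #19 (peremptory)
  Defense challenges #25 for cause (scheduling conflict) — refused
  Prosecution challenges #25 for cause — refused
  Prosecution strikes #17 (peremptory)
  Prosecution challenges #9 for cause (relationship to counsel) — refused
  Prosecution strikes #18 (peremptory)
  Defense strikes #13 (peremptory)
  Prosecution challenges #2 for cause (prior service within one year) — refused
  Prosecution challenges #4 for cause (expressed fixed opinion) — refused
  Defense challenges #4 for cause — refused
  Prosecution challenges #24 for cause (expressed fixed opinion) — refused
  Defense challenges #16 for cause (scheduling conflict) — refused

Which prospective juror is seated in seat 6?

Removed: #3, #10, #13, #17, #18, #19. (#1, #2, #4, #9, #16, #24, #25 stay — for-cause denied.)
Filling seats in venire order through position 6: #1, #2, #4, #5, #6, #7.
So seat 6 is #7.

7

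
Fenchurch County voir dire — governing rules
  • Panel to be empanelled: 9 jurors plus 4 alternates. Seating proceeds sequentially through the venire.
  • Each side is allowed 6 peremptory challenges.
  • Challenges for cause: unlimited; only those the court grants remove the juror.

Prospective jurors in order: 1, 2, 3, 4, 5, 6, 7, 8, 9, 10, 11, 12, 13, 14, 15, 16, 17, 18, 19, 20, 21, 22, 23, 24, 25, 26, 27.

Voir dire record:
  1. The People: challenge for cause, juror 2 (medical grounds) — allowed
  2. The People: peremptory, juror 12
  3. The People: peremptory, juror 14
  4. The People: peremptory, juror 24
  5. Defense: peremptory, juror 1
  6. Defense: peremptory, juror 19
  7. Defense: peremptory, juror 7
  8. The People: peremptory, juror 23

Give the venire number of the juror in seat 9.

13

Removed: #1, #2, #7, #12, #14, #19, #23, #24.
Seating in order: seats 1–9 → #3, #4, #5, #6, #8, #9, #10, #11, #13; alternates → #15, #16, #17, #18.
So seat 9 is #13.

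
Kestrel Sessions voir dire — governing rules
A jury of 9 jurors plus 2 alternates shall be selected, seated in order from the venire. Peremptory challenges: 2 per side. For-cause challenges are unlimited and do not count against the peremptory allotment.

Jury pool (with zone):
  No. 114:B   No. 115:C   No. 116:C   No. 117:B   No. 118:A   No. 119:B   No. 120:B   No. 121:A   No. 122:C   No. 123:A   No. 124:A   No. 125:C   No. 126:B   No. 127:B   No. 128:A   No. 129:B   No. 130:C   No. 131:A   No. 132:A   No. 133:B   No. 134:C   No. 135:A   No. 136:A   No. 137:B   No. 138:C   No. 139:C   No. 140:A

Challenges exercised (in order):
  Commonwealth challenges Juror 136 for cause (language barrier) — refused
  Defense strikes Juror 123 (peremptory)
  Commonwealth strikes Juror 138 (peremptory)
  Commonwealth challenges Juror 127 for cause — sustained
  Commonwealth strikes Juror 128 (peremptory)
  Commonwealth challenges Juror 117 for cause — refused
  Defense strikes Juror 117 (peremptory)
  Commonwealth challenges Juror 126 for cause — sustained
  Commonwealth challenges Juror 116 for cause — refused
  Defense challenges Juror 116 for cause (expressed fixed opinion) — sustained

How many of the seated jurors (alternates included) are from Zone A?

Removed: #116, #117, #123, #126, #127, #128, #138.
Seated (11 incl. alternates): #114, #115, #118, #119, #120, #121, #122, #124, #125, #129, #130.
Of those, in Zone A: #118, #121, #124 → 3.

3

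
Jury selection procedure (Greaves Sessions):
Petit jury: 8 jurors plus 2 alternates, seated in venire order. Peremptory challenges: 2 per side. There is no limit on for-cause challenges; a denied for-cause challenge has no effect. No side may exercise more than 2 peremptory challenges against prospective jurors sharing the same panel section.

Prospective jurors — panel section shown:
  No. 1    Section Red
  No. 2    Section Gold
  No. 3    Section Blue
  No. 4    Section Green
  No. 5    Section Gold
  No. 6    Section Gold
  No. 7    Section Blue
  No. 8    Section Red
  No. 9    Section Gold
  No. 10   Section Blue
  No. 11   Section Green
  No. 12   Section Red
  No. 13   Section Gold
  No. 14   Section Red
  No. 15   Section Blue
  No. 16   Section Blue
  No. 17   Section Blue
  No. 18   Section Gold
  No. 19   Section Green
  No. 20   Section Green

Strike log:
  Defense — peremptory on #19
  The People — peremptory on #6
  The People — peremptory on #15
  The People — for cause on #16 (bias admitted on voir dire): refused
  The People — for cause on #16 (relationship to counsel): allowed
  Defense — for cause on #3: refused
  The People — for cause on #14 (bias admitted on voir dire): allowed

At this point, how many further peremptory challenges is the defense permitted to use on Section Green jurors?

Defense peremptories so far: #19 — 1 of 2 used, 1 left overall.
Against Section Green: #19 — 1 used; per-section cap 2 leaves 1.
Binding limit: min(1, 1) = 1.

1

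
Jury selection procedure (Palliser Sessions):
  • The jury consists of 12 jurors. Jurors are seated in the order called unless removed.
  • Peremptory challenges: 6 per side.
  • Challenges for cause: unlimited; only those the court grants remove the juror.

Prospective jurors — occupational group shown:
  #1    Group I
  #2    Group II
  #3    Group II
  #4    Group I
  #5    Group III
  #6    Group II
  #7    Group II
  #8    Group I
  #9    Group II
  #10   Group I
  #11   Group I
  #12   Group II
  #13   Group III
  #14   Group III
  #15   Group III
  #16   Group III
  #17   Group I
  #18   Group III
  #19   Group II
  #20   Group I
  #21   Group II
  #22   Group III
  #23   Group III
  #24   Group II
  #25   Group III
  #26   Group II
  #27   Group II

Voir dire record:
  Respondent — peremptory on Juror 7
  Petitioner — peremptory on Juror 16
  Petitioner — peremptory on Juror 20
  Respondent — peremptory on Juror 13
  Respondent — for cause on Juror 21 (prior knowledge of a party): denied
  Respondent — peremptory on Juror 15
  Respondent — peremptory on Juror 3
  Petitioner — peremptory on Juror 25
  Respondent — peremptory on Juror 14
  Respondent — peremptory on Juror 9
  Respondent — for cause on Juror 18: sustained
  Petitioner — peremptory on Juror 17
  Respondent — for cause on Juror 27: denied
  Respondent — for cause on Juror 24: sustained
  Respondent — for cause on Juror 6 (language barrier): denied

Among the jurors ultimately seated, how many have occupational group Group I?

Removed: #3, #7, #9, #13, #14, #15, #16, #17, #18, #20, #24, #25.
Seated jurors 1–12: #1, #2, #4, #5, #6, #8, #10, #11, #12, #19, #21, #22.
Of those, in Group I: #1, #4, #8, #10, #11 → 5.

5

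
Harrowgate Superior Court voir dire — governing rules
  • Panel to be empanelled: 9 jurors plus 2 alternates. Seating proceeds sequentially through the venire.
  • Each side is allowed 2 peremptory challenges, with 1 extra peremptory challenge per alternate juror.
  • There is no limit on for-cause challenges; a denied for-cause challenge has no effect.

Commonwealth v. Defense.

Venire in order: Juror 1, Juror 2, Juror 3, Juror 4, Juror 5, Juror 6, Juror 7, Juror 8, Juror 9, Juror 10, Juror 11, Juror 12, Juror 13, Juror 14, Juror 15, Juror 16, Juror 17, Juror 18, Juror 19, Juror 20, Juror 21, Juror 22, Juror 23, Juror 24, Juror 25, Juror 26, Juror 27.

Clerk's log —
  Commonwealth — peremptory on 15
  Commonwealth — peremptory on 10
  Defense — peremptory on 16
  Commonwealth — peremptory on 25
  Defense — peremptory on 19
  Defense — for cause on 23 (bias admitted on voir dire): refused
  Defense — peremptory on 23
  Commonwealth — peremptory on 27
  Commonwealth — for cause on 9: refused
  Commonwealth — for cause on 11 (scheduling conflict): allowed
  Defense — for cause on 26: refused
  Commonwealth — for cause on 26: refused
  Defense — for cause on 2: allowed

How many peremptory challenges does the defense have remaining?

Defense allotment: 2 base + 1 × 2 alternates = 4.
Defense peremptories used: #16, #19, #23 — 3 (for-cause on #23, #26, #2 don't count).
Remaining: 4 − 3 = 1.

1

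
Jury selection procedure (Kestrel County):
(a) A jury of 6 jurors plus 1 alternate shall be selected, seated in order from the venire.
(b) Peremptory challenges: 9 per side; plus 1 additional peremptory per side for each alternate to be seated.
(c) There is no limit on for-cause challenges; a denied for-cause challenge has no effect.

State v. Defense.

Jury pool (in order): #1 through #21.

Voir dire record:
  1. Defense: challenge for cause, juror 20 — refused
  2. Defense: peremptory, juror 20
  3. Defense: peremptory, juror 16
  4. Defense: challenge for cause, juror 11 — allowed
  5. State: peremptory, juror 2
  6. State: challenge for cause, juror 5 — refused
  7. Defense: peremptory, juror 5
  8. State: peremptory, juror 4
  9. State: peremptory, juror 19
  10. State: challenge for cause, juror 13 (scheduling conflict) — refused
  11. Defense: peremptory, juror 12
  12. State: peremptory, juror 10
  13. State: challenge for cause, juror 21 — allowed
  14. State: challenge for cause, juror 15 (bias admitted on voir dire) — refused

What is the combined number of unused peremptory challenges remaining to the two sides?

12

State allotment: 9 base + 1 × 1 alternate = 10. Defense allotment: 9 base + 1 × 1 alternate = 10.
State peremptories used: #2, #4, #19, #10 — 4 (for-cause on #5, #13, #21, #15 don't count).
Defense peremptories used: #20, #16, #5, #12 — 4 (for-cause on #20, #11 don't count).
Remaining: (10 − 4) + (10 − 4) = 12.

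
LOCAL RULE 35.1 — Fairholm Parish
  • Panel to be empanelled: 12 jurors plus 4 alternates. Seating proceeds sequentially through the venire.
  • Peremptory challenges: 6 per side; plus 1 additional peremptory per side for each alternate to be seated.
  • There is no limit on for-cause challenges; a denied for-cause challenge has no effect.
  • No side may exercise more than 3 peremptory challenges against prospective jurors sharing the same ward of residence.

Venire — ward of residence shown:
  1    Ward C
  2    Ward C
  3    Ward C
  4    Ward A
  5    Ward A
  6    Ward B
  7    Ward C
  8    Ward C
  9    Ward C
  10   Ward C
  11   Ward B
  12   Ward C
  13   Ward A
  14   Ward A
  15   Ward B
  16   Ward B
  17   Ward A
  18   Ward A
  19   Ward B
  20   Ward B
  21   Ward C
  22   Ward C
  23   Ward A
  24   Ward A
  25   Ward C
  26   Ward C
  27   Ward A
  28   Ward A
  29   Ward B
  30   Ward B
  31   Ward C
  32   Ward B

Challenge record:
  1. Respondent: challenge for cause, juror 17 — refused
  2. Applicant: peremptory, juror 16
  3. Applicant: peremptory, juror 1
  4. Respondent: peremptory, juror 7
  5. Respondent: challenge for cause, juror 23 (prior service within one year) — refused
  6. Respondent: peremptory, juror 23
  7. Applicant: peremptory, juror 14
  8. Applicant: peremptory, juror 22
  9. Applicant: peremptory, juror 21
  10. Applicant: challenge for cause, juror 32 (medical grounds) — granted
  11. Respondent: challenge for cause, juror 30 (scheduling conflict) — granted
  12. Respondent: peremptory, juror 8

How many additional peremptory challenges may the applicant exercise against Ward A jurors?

2

Applicant peremptories so far: #16, #1, #14, #22, #21 — 5 of 10 used, 5 left overall.
Against Ward A: #14 — 1 used; per-ward cap 3 leaves 2.
Binding limit: min(5, 2) = 2.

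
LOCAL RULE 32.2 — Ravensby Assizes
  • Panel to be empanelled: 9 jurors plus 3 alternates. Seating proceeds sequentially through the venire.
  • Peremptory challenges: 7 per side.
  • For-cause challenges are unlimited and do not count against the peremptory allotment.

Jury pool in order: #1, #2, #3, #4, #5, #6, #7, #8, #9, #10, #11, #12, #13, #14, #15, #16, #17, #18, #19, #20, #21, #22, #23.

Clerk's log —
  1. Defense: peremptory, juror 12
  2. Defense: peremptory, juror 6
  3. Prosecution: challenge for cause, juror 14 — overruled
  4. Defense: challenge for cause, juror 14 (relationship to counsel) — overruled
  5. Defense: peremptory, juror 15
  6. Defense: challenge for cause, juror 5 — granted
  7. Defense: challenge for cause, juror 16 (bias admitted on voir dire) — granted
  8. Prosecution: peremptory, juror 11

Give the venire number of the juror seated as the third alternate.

18

Removed: #5, #6, #11, #12, #15, #16. (#14 stays — for-cause denied.)
Seating in order: seats 1–9 → #1, #2, #3, #4, #7, #8, #9, #10, #13; alternates → #14, #17, #18.
So alternate 3 is #18.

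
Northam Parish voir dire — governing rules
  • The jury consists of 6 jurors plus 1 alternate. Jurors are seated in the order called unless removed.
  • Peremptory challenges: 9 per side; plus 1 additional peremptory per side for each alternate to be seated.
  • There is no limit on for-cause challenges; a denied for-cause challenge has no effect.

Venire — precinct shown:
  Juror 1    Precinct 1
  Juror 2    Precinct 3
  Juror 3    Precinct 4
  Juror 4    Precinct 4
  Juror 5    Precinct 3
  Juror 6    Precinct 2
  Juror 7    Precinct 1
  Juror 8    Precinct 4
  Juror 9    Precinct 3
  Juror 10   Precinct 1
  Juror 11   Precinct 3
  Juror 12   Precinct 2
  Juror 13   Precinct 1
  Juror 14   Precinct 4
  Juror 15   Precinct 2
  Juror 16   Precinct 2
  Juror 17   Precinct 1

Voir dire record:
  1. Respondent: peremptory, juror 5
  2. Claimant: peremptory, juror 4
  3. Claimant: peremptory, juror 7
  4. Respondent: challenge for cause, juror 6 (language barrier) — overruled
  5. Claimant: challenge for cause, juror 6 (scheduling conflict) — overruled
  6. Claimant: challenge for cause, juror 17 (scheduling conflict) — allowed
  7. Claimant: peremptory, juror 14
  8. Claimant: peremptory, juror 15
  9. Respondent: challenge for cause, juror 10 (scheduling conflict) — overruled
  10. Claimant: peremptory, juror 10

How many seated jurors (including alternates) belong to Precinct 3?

3

Removed: #4, #5, #7, #10, #14, #15, #17.
Seated (7 incl. alternates): #1, #2, #3, #6, #8, #9, #11.
Of those, in Precinct 3: #2, #9, #11 → 3.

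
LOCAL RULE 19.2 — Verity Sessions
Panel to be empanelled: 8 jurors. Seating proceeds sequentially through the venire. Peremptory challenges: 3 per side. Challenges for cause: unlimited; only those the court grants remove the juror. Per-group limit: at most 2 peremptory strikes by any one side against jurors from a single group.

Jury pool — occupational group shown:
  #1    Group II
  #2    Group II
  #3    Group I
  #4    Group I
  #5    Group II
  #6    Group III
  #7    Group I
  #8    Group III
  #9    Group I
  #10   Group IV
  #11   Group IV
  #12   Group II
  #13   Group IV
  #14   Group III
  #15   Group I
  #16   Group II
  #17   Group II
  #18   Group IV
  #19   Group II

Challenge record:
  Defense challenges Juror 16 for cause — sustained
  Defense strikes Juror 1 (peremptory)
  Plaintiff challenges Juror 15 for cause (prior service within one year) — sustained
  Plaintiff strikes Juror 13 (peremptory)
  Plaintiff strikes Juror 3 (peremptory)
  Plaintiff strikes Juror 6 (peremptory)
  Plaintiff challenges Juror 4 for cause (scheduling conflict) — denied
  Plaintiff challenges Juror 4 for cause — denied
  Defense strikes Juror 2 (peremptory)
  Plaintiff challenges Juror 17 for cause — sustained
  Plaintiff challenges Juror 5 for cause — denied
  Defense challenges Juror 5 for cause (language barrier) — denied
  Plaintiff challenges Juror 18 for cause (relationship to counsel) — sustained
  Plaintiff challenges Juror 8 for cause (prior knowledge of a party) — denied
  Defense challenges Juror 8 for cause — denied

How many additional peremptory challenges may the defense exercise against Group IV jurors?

1

Defense peremptories so far: #1, #2 — 2 of 3 used, 1 left overall.
Against Group IV: none yet — per-group cap 2 leaves 2.
Binding limit: min(1, 2) = 1.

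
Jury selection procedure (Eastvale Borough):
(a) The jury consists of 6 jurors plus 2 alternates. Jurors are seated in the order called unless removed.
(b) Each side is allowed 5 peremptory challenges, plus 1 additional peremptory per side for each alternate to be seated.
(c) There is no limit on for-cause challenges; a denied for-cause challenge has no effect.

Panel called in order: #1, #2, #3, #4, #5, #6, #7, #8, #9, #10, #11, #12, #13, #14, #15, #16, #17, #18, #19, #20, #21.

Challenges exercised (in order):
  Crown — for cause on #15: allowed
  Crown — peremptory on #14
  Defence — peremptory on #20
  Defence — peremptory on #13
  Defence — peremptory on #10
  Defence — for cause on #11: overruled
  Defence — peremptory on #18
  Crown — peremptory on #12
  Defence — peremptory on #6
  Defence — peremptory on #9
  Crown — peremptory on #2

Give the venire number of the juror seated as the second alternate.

16

Removed: #2, #6, #9, #10, #12, #13, #14, #15, #18, #20. (#11 stays — for-cause denied.)
Filling seats in venire order through position 8: #1, #3, #4, #5, #7, #8, #11, #16.
So alternate 2 is #16.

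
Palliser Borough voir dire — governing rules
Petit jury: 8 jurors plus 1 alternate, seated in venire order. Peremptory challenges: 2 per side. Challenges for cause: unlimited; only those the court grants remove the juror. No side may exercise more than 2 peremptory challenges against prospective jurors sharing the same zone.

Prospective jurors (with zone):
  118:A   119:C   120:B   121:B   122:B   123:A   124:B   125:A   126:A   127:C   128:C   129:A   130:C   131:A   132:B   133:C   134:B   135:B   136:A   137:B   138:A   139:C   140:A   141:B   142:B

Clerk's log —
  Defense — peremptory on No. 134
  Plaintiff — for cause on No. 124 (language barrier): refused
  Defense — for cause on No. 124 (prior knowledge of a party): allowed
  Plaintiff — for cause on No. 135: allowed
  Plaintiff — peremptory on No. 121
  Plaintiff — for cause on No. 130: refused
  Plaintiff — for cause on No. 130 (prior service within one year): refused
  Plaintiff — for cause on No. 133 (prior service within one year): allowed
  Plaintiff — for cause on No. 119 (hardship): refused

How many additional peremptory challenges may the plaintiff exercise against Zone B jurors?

1

Plaintiff peremptories so far: #121 — 1 of 2 used, 1 left overall.
Against Zone B: #121 — 1 used; per-zone cap 2 leaves 1.
Binding limit: min(1, 1) = 1.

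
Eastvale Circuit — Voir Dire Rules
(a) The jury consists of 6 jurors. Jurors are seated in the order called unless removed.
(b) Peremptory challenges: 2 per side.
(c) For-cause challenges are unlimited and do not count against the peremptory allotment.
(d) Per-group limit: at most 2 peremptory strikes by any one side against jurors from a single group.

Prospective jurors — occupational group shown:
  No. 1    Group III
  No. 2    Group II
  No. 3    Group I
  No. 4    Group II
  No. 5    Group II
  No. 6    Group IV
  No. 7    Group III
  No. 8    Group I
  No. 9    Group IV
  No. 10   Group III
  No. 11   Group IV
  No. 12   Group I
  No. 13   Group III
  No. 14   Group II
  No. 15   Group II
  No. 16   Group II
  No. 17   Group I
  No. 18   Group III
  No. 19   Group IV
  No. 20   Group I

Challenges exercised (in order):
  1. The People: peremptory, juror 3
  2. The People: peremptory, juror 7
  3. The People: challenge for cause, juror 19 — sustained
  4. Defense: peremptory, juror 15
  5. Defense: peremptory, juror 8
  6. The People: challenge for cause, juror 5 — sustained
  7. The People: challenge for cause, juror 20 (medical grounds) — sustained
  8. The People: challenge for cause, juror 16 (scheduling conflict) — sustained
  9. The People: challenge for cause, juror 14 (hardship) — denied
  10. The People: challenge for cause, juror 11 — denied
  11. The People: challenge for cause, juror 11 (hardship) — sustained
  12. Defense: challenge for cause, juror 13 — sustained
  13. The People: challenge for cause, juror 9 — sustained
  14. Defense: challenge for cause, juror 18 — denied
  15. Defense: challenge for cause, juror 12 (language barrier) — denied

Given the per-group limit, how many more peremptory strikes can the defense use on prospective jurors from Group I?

Defense peremptories so far: #15, #8 — 2 of 2 used, 0 left overall.
Against Group I: #8 — 1 used; per-group cap 2 leaves 1.
Binding limit: min(0, 1) = 0.

0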